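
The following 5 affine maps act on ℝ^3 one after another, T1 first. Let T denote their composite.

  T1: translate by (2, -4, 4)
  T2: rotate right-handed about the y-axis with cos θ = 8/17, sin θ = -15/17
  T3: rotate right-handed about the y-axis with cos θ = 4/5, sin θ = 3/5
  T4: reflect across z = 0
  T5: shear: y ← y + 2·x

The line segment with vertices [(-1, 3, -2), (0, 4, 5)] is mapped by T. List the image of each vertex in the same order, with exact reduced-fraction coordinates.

image vertices: (1/17, -15/17, -38/17), (-2, -4, -9)

T1 translate by (2, -4, 4): (-1, 3, -2) → (1, -1, 2); (0, 4, 5) → (2, 0, 9)
T2 rotate right-handed about the y-axis with cos θ = 8/17, sin θ = -15/17: (1, -1, 2) → (-22/17, -1, 31/17); (2, 0, 9) → (-7, 0, 6)
T3 rotate right-handed about the y-axis with cos θ = 4/5, sin θ = 3/5: (-22/17, -1, 31/17) → (1/17, -1, 38/17); (-7, 0, 6) → (-2, 0, 9)
T4 reflect across z = 0: (1/17, -1, 38/17) → (1/17, -1, -38/17); (-2, 0, 9) → (-2, 0, -9)
T5 shear: y ← y + 2·x: (1/17, -1, -38/17) → (1/17, -15/17, -38/17); (-2, 0, -9) → (-2, -4, -9)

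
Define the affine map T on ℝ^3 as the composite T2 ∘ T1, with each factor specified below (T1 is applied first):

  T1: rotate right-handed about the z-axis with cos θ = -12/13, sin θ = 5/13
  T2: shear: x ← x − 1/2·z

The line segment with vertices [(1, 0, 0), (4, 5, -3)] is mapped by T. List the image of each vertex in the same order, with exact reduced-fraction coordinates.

T1 rotate right-handed about the z-axis with cos θ = -12/13, sin θ = 5/13: (1, 0, 0) → (-12/13, 5/13, 0); (4, 5, -3) → (-73/13, -40/13, -3)
T2 shear: x ← x − 1/2·z: (-12/13, 5/13, 0) → (-12/13, 5/13, 0); (-73/13, -40/13, -3) → (-107/26, -40/13, -3)

image vertices: (-12/13, 5/13, 0), (-107/26, -40/13, -3)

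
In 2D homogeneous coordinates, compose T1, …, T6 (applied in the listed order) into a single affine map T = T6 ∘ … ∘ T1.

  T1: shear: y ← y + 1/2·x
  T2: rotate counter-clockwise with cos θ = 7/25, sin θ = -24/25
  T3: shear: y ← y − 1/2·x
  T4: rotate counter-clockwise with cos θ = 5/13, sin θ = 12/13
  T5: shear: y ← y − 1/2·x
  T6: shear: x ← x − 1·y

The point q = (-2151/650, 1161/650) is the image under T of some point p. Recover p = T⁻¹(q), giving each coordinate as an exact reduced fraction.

T1 = [1 0 0; 1/2 1 0; 0 0 1]
T2·T1 = [19/25 24/25 0; -41/50 7/25 0; 0 0 1]
T3·…·T1 = [19/25 24/25 0; -6/5 -1/5 0; 0 0 1]
T4·…·T1 = [7/5 36/65 0; 6/25 263/325 0; 0 0 1]
T5·…·T1 = [7/5 36/65 0; -23/50 173/325 0; 0 0 1]
T6·…·T1 = [93/50 7/325 0; -23/50 173/325 0; 0 0 1]
det M = 1; M⁻¹ = [173/325 -7/325 0; 23/50 93/50 0; 0 0 1]
M⁻¹ · (-2151/650, 1161/650)ᵀ = (-9/5, 9/5)ᵀ

p = (-9/5, 9/5)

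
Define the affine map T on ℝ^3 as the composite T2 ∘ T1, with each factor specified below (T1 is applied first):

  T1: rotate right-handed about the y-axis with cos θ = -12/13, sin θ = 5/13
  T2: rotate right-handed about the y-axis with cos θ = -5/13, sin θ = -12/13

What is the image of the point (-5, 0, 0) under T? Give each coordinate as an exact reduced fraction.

T(p) = (-600/169, 0, 595/169)

T1 rotate right-handed about the y-axis with cos θ = -12/13, sin θ = 5/13: (-5, 0, 0) → (60/13, 0, 25/13)
T2 rotate right-handed about the y-axis with cos θ = -5/13, sin θ = -12/13: (60/13, 0, 25/13) → (-600/169, 0, 595/169)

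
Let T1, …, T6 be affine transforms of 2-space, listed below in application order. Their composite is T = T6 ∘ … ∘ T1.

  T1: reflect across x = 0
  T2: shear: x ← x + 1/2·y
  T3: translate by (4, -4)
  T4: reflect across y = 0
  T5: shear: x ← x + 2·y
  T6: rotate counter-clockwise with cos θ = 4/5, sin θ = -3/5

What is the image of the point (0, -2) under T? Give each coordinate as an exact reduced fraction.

T(p) = (78/5, -21/5)

T1 reflect across x = 0: (0, -2) → (0, -2)
T2 shear: x ← x + 1/2·y: (0, -2) → (-1, -2)
T3 translate by (4, -4): (-1, -2) → (3, -6)
T4 reflect across y = 0: (3, -6) → (3, 6)
T5 shear: x ← x + 2·y: (3, 6) → (15, 6)
T6 rotate counter-clockwise with cos θ = 4/5, sin θ = -3/5: (15, 6) → (78/5, -21/5)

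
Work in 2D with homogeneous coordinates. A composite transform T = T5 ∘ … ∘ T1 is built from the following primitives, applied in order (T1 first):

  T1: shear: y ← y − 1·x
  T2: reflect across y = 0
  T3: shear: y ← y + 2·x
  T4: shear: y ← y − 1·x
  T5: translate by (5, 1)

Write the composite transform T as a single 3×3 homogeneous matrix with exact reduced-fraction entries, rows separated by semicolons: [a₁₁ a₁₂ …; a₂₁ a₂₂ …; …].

T = [1 0 5; 2 -1 1; 0 0 1]

T1 = [1 0 0; -1 1 0; 0 0 1]
T2·T1 = [1 0 0; 1 -1 0; 0 0 1]
T3·…·T1 = [1 0 0; 3 -1 0; 0 0 1]
T4·…·T1 = [1 0 0; 2 -1 0; 0 0 1]
T5·…·T1 = [1 0 5; 2 -1 1; 0 0 1]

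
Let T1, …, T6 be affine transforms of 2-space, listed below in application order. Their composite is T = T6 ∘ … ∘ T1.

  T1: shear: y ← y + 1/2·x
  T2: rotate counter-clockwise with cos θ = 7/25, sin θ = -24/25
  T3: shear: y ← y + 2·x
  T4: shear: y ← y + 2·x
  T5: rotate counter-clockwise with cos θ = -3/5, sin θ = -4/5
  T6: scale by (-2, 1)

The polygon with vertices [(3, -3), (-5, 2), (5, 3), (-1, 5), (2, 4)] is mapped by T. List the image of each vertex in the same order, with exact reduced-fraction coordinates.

image vertices: (42/5, 39/10), (58/25, 161/50), (-738/25, -971/50), (-614/25, -713/50), (-676/25, -421/25)

T1 shear: y ← y + 1/2·x: (3, -3) → (3, -3/2); (-5, 2) → (-5, -1/2); (5, 3) → (5, 11/2); (-1, 5) → (-1, 9/2); (2, 4) → (2, 5)
T2 rotate counter-clockwise with cos θ = 7/25, sin θ = -24/25: (3, -3/2) → (-3/5, -33/10); (-5, -1/2) → (-47/25, 233/50); (5, 11/2) → (167/25, -163/50); (-1, 9/2) → (101/25, 111/50); (2, 5) → (134/25, -13/25)
T3 shear: y ← y + 2·x: (-3/5, -33/10) → (-3/5, -9/2); (-47/25, 233/50) → (-47/25, 9/10); (167/25, -163/50) → (167/25, 101/10); (101/25, 111/50) → (101/25, 103/10); (134/25, -13/25) → (134/25, 51/5)
T4 shear: y ← y + 2·x: (-3/5, -9/2) → (-3/5, -57/10); (-47/25, 9/10) → (-47/25, -143/50); (167/25, 101/10) → (167/25, 1173/50); (101/25, 103/10) → (101/25, 919/50); (134/25, 51/5) → (134/25, 523/25)
T5 rotate counter-clockwise with cos θ = -3/5, sin θ = -4/5: (-3/5, -57/10) → (-21/5, 39/10); (-47/25, -143/50) → (-29/25, 161/50); (167/25, 1173/50) → (369/25, -971/50); (101/25, 919/50) → (307/25, -713/50); (134/25, 523/25) → (338/25, -421/25)
T6 scale by (-2, 1): (-21/5, 39/10) → (42/5, 39/10); (-29/25, 161/50) → (58/25, 161/50); (369/25, -971/50) → (-738/25, -971/50); (307/25, -713/50) → (-614/25, -713/50); (338/25, -421/25) → (-676/25, -421/25)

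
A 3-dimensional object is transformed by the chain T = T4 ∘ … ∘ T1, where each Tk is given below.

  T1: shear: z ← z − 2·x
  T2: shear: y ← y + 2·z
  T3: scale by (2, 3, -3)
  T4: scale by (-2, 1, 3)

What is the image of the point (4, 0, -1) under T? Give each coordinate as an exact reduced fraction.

T1 shear: z ← z − 2·x: (4, 0, -1) → (4, 0, -9)
T2 shear: y ← y + 2·z: (4, 0, -9) → (4, -18, -9)
T3 scale by (2, 3, -3): (4, -18, -9) → (8, -54, 27)
T4 scale by (-2, 1, 3): (8, -54, 27) → (-16, -54, 81)

T(p) = (-16, -54, 81)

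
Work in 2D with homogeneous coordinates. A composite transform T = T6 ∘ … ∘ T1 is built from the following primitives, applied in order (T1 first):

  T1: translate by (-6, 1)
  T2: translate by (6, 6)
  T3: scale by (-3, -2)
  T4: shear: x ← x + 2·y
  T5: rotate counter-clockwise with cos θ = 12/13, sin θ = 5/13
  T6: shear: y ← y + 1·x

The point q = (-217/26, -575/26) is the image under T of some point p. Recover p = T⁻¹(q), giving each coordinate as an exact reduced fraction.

T1 = [1 0 -6; 0 1 1; 0 0 1]
T2·T1 = [1 0 0; 0 1 7; 0 0 1]
T3·…·T1 = [-3 0 0; 0 -2 -14; 0 0 1]
T4·…·T1 = [-3 -4 -28; 0 -2 -14; 0 0 1]
T5·…·T1 = [-36/13 -38/13 -266/13; -15/13 -44/13 -308/13; 0 0 1]
T6·…·T1 = [-36/13 -38/13 -266/13; -51/13 -82/13 -574/13; 0 0 1]
det M = 6; M⁻¹ = [-41/39 19/39 0; 17/26 -6/13 -7; 0 0 1]
M⁻¹ · (-217/26, -575/26)ᵀ = (-2, -9/4)ᵀ

p = (-2, -9/4)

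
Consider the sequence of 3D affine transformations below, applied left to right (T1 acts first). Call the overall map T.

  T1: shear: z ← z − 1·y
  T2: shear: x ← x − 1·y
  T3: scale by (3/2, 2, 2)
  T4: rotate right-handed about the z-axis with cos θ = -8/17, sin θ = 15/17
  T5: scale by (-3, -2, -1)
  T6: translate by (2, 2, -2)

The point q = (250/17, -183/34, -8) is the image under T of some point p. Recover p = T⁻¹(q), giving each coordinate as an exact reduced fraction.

T1 = [1 0 0 0; 0 1 0 0; 0 -1 1 0; 0 0 0 1]
T2·T1 = [1 -1 0 0; 0 1 0 0; 0 -1 1 0; 0 0 0 1]
T3·…·T1 = [3/2 -3/2 0 0; 0 2 0 0; 0 -2 2 0; 0 0 0 1]
T4·…·T1 = [-12/17 -18/17 0 0; 45/34 -77/34 0 0; 0 -2 2 0; 0 0 0 1]
T5·…·T1 = [36/17 54/17 0 0; -45/17 77/17 0 0; 0 2 -2 0; 0 0 0 1]
T6·…·T1 = [36/17 54/17 0 2; -45/17 77/17 0 2; 0 2 -2 -2; 0 0 0 1]
det M = -36; M⁻¹ = [77/306 -3/17 0 -23/153; 5/34 2/17 0 -9/17; 5/34 2/17 -1/2 -26/17; 0 0 0 1]
M⁻¹ · (250/17, -183/34, -8)ᵀ = (9/2, 1, 4)ᵀ

p = (9/2, 1, 4)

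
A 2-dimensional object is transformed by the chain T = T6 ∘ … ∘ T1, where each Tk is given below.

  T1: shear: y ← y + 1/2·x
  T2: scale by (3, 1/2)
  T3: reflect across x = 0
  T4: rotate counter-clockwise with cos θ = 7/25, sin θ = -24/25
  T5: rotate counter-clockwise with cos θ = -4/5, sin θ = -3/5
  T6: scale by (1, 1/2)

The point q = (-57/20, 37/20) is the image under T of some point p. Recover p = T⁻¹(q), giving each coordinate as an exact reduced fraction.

T1 = [1 0 0; 1/2 1 0; 0 0 1]
T2·T1 = [3 0 0; 1/4 1/2 0; 0 0 1]
T3·…·T1 = [-3 0 0; 1/4 1/2 0; 0 0 1]
T4·…·T1 = [-3/5 12/25 0; 59/20 7/50 0; 0 0 1]
T5·…·T1 = [9/4 -3/10 0; -2 -2/5 0; 0 0 1]
T6·…·T1 = [9/4 -3/10 0; -1 -1/5 0; 0 0 1]
det M = -3/4; M⁻¹ = [4/15 -2/5 0; -4/3 -3 0; 0 0 1]
M⁻¹ · (-57/20, 37/20)ᵀ = (-3/2, -7/4)ᵀ

p = (-3/2, -7/4)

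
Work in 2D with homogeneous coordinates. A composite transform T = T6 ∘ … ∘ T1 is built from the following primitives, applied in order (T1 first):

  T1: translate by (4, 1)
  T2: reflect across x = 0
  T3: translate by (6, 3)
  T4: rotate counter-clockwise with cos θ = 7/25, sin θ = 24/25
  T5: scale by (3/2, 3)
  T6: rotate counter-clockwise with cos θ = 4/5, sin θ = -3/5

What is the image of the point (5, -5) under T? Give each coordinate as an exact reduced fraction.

T(p) = (-693/125, -1923/250)

T1 translate by (4, 1): (5, -5) → (9, -4)
T2 reflect across x = 0: (9, -4) → (-9, -4)
T3 translate by (6, 3): (-9, -4) → (-3, -1)
T4 rotate counter-clockwise with cos θ = 7/25, sin θ = 24/25: (-3, -1) → (3/25, -79/25)
T5 scale by (3/2, 3): (3/25, -79/25) → (9/50, -237/25)
T6 rotate counter-clockwise with cos θ = 4/5, sin θ = -3/5: (9/50, -237/25) → (-693/125, -1923/250)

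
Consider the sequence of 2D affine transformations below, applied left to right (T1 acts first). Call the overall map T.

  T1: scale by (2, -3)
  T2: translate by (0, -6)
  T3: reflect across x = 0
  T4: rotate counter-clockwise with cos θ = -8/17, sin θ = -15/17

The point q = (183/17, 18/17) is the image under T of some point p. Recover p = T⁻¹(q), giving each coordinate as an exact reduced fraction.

p = (3, -5)

T1 = [2 0 0; 0 -3 0; 0 0 1]
T2·T1 = [2 0 0; 0 -3 -6; 0 0 1]
T3·…·T1 = [-2 0 0; 0 -3 -6; 0 0 1]
T4·…·T1 = [16/17 -45/17 -90/17; 30/17 24/17 48/17; 0 0 1]
det M = 6; M⁻¹ = [4/17 15/34 0; -5/17 8/51 -2; 0 0 1]
M⁻¹ · (183/17, 18/17)ᵀ = (3, -5)ᵀ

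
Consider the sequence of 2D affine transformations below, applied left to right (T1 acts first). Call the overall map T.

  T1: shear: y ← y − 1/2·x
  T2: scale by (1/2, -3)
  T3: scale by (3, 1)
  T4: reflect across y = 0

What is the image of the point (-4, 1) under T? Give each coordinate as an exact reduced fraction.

T1 shear: y ← y − 1/2·x: (-4, 1) → (-4, 3)
T2 scale by (1/2, -3): (-4, 3) → (-2, -9)
T3 scale by (3, 1): (-2, -9) → (-6, -9)
T4 reflect across y = 0: (-6, -9) → (-6, 9)

T(p) = (-6, 9)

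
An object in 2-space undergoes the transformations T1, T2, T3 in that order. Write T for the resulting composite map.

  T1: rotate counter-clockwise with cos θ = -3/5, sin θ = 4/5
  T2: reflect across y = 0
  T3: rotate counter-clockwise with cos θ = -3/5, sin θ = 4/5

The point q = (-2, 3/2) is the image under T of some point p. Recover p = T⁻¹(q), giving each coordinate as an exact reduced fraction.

T1 = [-3/5 -4/5 0; 4/5 -3/5 0; 0 0 1]
T2·T1 = [-3/5 -4/5 0; -4/5 3/5 0; 0 0 1]
T3·…·T1 = [1 0 0; 0 -1 0; 0 0 1]
det M = -1; M⁻¹ = [1 0 0; 0 -1 0; 0 0 1]
M⁻¹ · (-2, 3/2)ᵀ = (-2, -3/2)ᵀ

p = (-2, -3/2)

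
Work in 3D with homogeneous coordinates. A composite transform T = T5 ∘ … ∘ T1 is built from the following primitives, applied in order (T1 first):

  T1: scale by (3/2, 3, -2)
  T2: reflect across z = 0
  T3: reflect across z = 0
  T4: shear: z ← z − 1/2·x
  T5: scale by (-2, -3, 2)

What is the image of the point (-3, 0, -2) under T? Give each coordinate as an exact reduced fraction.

T1 scale by (3/2, 3, -2): (-3, 0, -2) → (-9/2, 0, 4)
T2 reflect across z = 0: (-9/2, 0, 4) → (-9/2, 0, -4)
T3 reflect across z = 0: (-9/2, 0, -4) → (-9/2, 0, 4)
T4 shear: z ← z − 1/2·x: (-9/2, 0, 4) → (-9/2, 0, 25/4)
T5 scale by (-2, -3, 2): (-9/2, 0, 25/4) → (9, 0, 25/2)

T(p) = (9, 0, 25/2)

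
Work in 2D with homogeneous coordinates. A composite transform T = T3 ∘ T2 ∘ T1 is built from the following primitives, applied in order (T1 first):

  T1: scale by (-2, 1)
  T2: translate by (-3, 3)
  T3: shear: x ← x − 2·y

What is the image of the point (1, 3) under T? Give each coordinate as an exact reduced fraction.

T(p) = (-17, 6)

T1 scale by (-2, 1): (1, 3) → (-2, 3)
T2 translate by (-3, 3): (-2, 3) → (-5, 6)
T3 shear: x ← x − 2·y: (-5, 6) → (-17, 6)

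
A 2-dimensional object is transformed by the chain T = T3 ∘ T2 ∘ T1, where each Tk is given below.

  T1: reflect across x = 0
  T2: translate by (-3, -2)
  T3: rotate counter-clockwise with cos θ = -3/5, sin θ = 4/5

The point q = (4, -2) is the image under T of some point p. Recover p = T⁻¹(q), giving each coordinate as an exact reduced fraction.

T1 = [-1 0 0; 0 1 0; 0 0 1]
T2·T1 = [-1 0 -3; 0 1 -2; 0 0 1]
T3·…·T1 = [3/5 -4/5 17/5; -4/5 -3/5 -6/5; 0 0 1]
det M = -1; M⁻¹ = [3/5 -4/5 -3; -4/5 -3/5 2; 0 0 1]
M⁻¹ · (4, -2)ᵀ = (1, 0)ᵀ

p = (1, 0)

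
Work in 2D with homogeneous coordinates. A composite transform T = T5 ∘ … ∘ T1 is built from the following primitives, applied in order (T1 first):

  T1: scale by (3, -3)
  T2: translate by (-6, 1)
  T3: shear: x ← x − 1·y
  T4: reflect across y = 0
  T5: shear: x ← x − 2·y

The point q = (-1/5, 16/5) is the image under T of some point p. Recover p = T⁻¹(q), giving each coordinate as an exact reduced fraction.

T1 = [3 0 0; 0 -3 0; 0 0 1]
T2·T1 = [3 0 -6; 0 -3 1; 0 0 1]
T3·…·T1 = [3 3 -7; 0 -3 1; 0 0 1]
T4·…·T1 = [3 3 -7; 0 3 -1; 0 0 1]
T5·…·T1 = [3 -3 -5; 0 3 -1; 0 0 1]
det M = 9; M⁻¹ = [1/3 1/3 2; 0 1/3 1/3; 0 0 1]
M⁻¹ · (-1/5, 16/5)ᵀ = (3, 7/5)ᵀ

p = (3, 7/5)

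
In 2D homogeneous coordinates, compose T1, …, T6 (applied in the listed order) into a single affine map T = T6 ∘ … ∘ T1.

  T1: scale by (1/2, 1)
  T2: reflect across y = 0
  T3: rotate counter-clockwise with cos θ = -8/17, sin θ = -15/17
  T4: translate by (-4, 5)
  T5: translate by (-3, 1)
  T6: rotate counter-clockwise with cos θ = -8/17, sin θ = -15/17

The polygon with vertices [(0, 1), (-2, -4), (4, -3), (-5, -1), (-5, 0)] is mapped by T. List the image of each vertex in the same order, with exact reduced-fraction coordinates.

T1 scale by (1/2, 1): (0, 1) → (0, 1); (-2, -4) → (-1, -4); (4, -3) → (2, -3); (-5, -1) → (-5/2, -1); (-5, 0) → (-5/2, 0)
T2 reflect across y = 0: (0, 1) → (0, -1); (-1, -4) → (-1, 4); (2, -3) → (2, 3); (-5/2, -1) → (-5/2, 1); (-5/2, 0) → (-5/2, 0)
T3 rotate counter-clockwise with cos θ = -8/17, sin θ = -15/17: (0, -1) → (-15/17, 8/17); (-1, 4) → (4, -1); (2, 3) → (29/17, -54/17); (-5/2, 1) → (35/17, 59/34); (-5/2, 0) → (20/17, 75/34)
T4 translate by (-4, 5): (-15/17, 8/17) → (-83/17, 93/17); (4, -1) → (0, 4); (29/17, -54/17) → (-39/17, 31/17); (35/17, 59/34) → (-33/17, 229/34); (20/17, 75/34) → (-48/17, 245/34)
T5 translate by (-3, 1): (-83/17, 93/17) → (-134/17, 110/17); (0, 4) → (-3, 5); (-39/17, 31/17) → (-90/17, 48/17); (-33/17, 229/34) → (-84/17, 263/34); (-48/17, 245/34) → (-99/17, 279/34)
T6 rotate counter-clockwise with cos θ = -8/17, sin θ = -15/17: (-134/17, 110/17) → (2722/289, 1130/289); (-3, 5) → (99/17, 5/17); (-90/17, 48/17) → (1440/289, 966/289); (-84/17, 263/34) → (5289/578, 208/289); (-99/17, 279/34) → (5769/578, 369/289)

image vertices: (2722/289, 1130/289), (99/17, 5/17), (1440/289, 966/289), (5289/578, 208/289), (5769/578, 369/289)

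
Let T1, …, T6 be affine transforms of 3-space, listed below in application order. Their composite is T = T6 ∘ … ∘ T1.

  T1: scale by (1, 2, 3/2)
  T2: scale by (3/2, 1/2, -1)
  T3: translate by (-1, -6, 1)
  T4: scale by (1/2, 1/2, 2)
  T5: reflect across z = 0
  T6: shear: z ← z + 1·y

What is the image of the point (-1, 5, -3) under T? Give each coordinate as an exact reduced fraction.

T(p) = (-5/4, -1/2, -23/2)

T1 scale by (1, 2, 3/2): (-1, 5, -3) → (-1, 10, -9/2)
T2 scale by (3/2, 1/2, -1): (-1, 10, -9/2) → (-3/2, 5, 9/2)
T3 translate by (-1, -6, 1): (-3/2, 5, 9/2) → (-5/2, -1, 11/2)
T4 scale by (1/2, 1/2, 2): (-5/2, -1, 11/2) → (-5/4, -1/2, 11)
T5 reflect across z = 0: (-5/4, -1/2, 11) → (-5/4, -1/2, -11)
T6 shear: z ← z + 1·y: (-5/4, -1/2, -11) → (-5/4, -1/2, -23/2)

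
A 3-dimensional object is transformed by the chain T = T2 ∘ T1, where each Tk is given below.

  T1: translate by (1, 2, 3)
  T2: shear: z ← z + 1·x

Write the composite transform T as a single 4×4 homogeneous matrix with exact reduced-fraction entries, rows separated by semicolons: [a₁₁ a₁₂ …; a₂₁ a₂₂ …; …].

T1 = [1 0 0 1; 0 1 0 2; 0 0 1 3; 0 0 0 1]
T2·T1 = [1 0 0 1; 0 1 0 2; 1 0 1 4; 0 0 0 1]

T = [1 0 0 1; 0 1 0 2; 1 0 1 4; 0 0 0 1]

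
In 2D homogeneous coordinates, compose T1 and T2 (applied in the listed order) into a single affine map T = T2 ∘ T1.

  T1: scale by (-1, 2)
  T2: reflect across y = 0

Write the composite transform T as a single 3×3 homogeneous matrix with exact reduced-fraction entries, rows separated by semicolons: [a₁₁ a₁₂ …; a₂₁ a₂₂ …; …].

T1 = [-1 0 0; 0 2 0; 0 0 1]
T2·T1 = [-1 0 0; 0 -2 0; 0 0 1]

T = [-1 0 0; 0 -2 0; 0 0 1]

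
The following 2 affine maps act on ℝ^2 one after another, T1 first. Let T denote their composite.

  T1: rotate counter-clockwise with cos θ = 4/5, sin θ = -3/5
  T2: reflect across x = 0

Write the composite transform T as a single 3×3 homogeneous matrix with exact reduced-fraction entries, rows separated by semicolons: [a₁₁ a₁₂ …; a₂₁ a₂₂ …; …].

T1 = [4/5 3/5 0; -3/5 4/5 0; 0 0 1]
T2·T1 = [-4/5 -3/5 0; -3/5 4/5 0; 0 0 1]

T = [-4/5 -3/5 0; -3/5 4/5 0; 0 0 1]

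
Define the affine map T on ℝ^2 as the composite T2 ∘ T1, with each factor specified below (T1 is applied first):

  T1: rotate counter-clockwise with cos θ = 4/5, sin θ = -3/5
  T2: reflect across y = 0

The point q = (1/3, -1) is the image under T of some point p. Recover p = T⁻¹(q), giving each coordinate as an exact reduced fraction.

p = (-1/3, 1)

T1 = [4/5 3/5 0; -3/5 4/5 0; 0 0 1]
T2·T1 = [4/5 3/5 0; 3/5 -4/5 0; 0 0 1]
det M = -1; M⁻¹ = [4/5 3/5 0; 3/5 -4/5 0; 0 0 1]
M⁻¹ · (1/3, -1)ᵀ = (-1/3, 1)ᵀ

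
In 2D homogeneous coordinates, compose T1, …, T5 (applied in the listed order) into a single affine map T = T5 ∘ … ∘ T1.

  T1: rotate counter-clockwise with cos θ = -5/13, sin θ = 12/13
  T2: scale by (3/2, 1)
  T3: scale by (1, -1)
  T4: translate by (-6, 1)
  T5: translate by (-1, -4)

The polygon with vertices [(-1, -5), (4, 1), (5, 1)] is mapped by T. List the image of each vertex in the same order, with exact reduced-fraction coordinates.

image vertices: (1/2, -4), (-139/13, -82/13), (-293/26, -94/13)

T1 rotate counter-clockwise with cos θ = -5/13, sin θ = 12/13: (-1, -5) → (5, 1); (4, 1) → (-32/13, 43/13); (5, 1) → (-37/13, 55/13)
T2 scale by (3/2, 1): (5, 1) → (15/2, 1); (-32/13, 43/13) → (-48/13, 43/13); (-37/13, 55/13) → (-111/26, 55/13)
T3 scale by (1, -1): (15/2, 1) → (15/2, -1); (-48/13, 43/13) → (-48/13, -43/13); (-111/26, 55/13) → (-111/26, -55/13)
T4 translate by (-6, 1): (15/2, -1) → (3/2, 0); (-48/13, -43/13) → (-126/13, -30/13); (-111/26, -55/13) → (-267/26, -42/13)
T5 translate by (-1, -4): (3/2, 0) → (1/2, -4); (-126/13, -30/13) → (-139/13, -82/13); (-267/26, -42/13) → (-293/26, -94/13)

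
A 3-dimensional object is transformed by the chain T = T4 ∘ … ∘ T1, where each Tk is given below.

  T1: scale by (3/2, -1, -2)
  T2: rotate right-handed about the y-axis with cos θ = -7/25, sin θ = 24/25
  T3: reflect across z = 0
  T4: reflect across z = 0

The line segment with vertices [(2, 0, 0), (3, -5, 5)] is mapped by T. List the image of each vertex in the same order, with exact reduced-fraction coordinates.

image vertices: (-21/25, 0, -72/25), (-543/50, 5, -38/25)

T1 scale by (3/2, -1, -2): (2, 0, 0) → (3, 0, 0); (3, -5, 5) → (9/2, 5, -10)
T2 rotate right-handed about the y-axis with cos θ = -7/25, sin θ = 24/25: (3, 0, 0) → (-21/25, 0, -72/25); (9/2, 5, -10) → (-543/50, 5, -38/25)
T3 reflect across z = 0: (-21/25, 0, -72/25) → (-21/25, 0, 72/25); (-543/50, 5, -38/25) → (-543/50, 5, 38/25)
T4 reflect across z = 0: (-21/25, 0, 72/25) → (-21/25, 0, -72/25); (-543/50, 5, 38/25) → (-543/50, 5, -38/25)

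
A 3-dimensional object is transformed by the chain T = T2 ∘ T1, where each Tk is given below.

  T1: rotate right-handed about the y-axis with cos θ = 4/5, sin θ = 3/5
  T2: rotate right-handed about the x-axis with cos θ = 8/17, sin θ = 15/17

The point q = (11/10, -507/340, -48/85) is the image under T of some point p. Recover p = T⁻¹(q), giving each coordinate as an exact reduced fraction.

p = (1/4, -6/5, 3/2)

T1 = [4/5 0 3/5 0; 0 1 0 0; -3/5 0 4/5 0; 0 0 0 1]
T2·T1 = [4/5 0 3/5 0; 9/17 8/17 -12/17 0; -24/85 15/17 32/85 0; 0 0 0 1]
det M = 1; M⁻¹ = [4/5 9/17 -24/85 0; 0 8/17 15/17 0; 3/5 -12/17 32/85 0; 0 0 0 1]
M⁻¹ · (11/10, -507/340, -48/85)ᵀ = (1/4, -6/5, 3/2)ᵀ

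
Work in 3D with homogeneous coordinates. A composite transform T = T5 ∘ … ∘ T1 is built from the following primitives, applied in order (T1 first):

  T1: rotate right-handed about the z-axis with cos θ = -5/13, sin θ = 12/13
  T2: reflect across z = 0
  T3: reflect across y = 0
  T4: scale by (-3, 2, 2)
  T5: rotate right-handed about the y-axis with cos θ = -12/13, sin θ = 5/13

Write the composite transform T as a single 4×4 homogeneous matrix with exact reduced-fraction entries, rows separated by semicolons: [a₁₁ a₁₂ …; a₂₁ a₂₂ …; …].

T1 = [-5/13 -12/13 0 0; 12/13 -5/13 0 0; 0 0 1 0; 0 0 0 1]
T2·T1 = [-5/13 -12/13 0 0; 12/13 -5/13 0 0; 0 0 -1 0; 0 0 0 1]
T3·…·T1 = [-5/13 -12/13 0 0; -12/13 5/13 0 0; 0 0 -1 0; 0 0 0 1]
T4·…·T1 = [15/13 36/13 0 0; -24/13 10/13 0 0; 0 0 -2 0; 0 0 0 1]
T5·…·T1 = [-180/169 -432/169 -10/13 0; -24/13 10/13 0 0; -75/169 -180/169 24/13 0; 0 0 0 1]

T = [-180/169 -432/169 -10/13 0; -24/13 10/13 0 0; -75/169 -180/169 24/13 0; 0 0 0 1]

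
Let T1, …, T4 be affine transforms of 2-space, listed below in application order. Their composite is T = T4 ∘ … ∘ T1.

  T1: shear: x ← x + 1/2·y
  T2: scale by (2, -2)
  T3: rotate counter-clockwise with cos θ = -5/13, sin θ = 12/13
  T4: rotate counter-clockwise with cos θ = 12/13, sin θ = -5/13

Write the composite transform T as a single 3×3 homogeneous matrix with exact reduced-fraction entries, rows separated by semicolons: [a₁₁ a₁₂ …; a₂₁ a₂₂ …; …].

T1 = [1 1/2 0; 0 1 0; 0 0 1]
T2·T1 = [2 1 0; 0 -2 0; 0 0 1]
T3·…·T1 = [-10/13 19/13 0; 24/13 22/13 0; 0 0 1]
T4·…·T1 = [0 2 0; 2 1 0; 0 0 1]

T = [0 2 0; 2 1 0; 0 0 1]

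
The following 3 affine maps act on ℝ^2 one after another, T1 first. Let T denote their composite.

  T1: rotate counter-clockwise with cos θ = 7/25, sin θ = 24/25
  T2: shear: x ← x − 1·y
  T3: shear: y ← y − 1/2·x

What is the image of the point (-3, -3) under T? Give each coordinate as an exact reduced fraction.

T1 rotate counter-clockwise with cos θ = 7/25, sin θ = 24/25: (-3, -3) → (51/25, -93/25)
T2 shear: x ← x − 1·y: (51/25, -93/25) → (144/25, -93/25)
T3 shear: y ← y − 1/2·x: (144/25, -93/25) → (144/25, -33/5)

T(p) = (144/25, -33/5)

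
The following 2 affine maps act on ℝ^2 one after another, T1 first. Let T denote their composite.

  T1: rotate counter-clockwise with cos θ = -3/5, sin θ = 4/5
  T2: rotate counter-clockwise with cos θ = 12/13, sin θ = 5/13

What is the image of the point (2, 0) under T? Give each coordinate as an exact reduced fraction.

T1 rotate counter-clockwise with cos θ = -3/5, sin θ = 4/5: (2, 0) → (-6/5, 8/5)
T2 rotate counter-clockwise with cos θ = 12/13, sin θ = 5/13: (-6/5, 8/5) → (-112/65, 66/65)

T(p) = (-112/65, 66/65)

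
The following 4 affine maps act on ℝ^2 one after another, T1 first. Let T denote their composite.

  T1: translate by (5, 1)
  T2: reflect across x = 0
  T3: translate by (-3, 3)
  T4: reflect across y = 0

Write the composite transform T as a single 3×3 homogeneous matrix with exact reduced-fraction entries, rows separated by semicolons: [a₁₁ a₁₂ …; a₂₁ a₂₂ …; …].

T = [-1 0 -8; 0 -1 -4; 0 0 1]

T1 = [1 0 5; 0 1 1; 0 0 1]
T2·T1 = [-1 0 -5; 0 1 1; 0 0 1]
T3·…·T1 = [-1 0 -8; 0 1 4; 0 0 1]
T4·…·T1 = [-1 0 -8; 0 -1 -4; 0 0 1]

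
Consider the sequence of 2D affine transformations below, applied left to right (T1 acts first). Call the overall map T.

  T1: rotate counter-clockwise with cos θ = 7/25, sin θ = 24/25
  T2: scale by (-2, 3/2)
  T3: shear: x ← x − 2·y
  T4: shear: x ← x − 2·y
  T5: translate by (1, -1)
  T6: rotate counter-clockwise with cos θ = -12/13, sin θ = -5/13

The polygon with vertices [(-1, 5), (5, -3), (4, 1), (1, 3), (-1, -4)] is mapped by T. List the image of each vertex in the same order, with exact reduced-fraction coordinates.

image vertices: (-5197/650, -963/325), (20027/650, 2433/325), (15719/650, 1451/325), (49/10, 1/5), (-2423/325, 441/325)

T1 rotate counter-clockwise with cos θ = 7/25, sin θ = 24/25: (-1, 5) → (-127/25, 11/25); (5, -3) → (107/25, 99/25); (4, 1) → (4/25, 103/25); (1, 3) → (-13/5, 9/5); (-1, -4) → (89/25, -52/25)
T2 scale by (-2, 3/2): (-127/25, 11/25) → (254/25, 33/50); (107/25, 99/25) → (-214/25, 297/50); (4/25, 103/25) → (-8/25, 309/50); (-13/5, 9/5) → (26/5, 27/10); (89/25, -52/25) → (-178/25, -78/25)
T3 shear: x ← x − 2·y: (254/25, 33/50) → (221/25, 33/50); (-214/25, 297/50) → (-511/25, 297/50); (-8/25, 309/50) → (-317/25, 309/50); (26/5, 27/10) → (-1/5, 27/10); (-178/25, -78/25) → (-22/25, -78/25)
T4 shear: x ← x − 2·y: (221/25, 33/50) → (188/25, 33/50); (-511/25, 297/50) → (-808/25, 297/50); (-317/25, 309/50) → (-626/25, 309/50); (-1/5, 27/10) → (-28/5, 27/10); (-22/25, -78/25) → (134/25, -78/25)
T5 translate by (1, -1): (188/25, 33/50) → (213/25, -17/50); (-808/25, 297/50) → (-783/25, 247/50); (-626/25, 309/50) → (-601/25, 259/50); (-28/5, 27/10) → (-23/5, 17/10); (134/25, -78/25) → (159/25, -103/25)
T6 rotate counter-clockwise with cos θ = -12/13, sin θ = -5/13: (213/25, -17/50) → (-5197/650, -963/325); (-783/25, 247/50) → (20027/650, 2433/325); (-601/25, 259/50) → (15719/650, 1451/325); (-23/5, 17/10) → (49/10, 1/5); (159/25, -103/25) → (-2423/325, 441/325)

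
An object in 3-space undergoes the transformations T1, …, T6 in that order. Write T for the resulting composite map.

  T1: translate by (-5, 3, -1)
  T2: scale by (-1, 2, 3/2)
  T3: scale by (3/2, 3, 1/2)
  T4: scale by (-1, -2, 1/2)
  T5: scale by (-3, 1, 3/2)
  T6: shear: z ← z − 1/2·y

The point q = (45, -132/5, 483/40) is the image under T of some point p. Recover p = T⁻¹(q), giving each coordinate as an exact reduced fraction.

p = (-5, -4/5, -1)

T1 = [1 0 0 -5; 0 1 0 3; 0 0 1 -1; 0 0 0 1]
T2·T1 = [-1 0 0 5; 0 2 0 6; 0 0 3/2 -3/2; 0 0 0 1]
T3·…·T1 = [-3/2 0 0 15/2; 0 6 0 18; 0 0 3/4 -3/4; 0 0 0 1]
T4·…·T1 = [3/2 0 0 -15/2; 0 -12 0 -36; 0 0 3/8 -3/8; 0 0 0 1]
T5·…·T1 = [-9/2 0 0 45/2; 0 -12 0 -36; 0 0 9/16 -9/16; 0 0 0 1]
T6·…·T1 = [-9/2 0 0 45/2; 0 -12 0 -36; 0 6 9/16 279/16; 0 0 0 1]
det M = 243/8; M⁻¹ = [-2/9 0 0 5; 0 -1/12 0 -3; 0 8/9 16/9 1; 0 0 0 1]
M⁻¹ · (45, -132/5, 483/40)ᵀ = (-5, -4/5, -1)ᵀ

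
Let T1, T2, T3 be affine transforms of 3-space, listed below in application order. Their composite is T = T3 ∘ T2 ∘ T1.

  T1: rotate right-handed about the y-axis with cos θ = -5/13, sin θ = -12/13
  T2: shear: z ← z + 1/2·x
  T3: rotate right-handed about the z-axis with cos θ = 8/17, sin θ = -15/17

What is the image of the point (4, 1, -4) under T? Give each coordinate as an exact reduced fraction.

T1 rotate right-handed about the y-axis with cos θ = -5/13, sin θ = -12/13: (4, 1, -4) → (28/13, 1, 68/13)
T2 shear: z ← z + 1/2·x: (28/13, 1, 68/13) → (28/13, 1, 82/13)
T3 rotate right-handed about the z-axis with cos θ = 8/17, sin θ = -15/17: (28/13, 1, 82/13) → (419/221, -316/221, 82/13)

T(p) = (419/221, -316/221, 82/13)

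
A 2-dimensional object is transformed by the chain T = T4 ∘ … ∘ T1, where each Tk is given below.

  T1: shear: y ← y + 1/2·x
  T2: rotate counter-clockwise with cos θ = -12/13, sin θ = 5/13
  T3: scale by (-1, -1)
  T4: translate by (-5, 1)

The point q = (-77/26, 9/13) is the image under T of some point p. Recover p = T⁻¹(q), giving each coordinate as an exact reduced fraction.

p = (2, -1/2)

T1 = [1 0 0; 1/2 1 0; 0 0 1]
T2·T1 = [-29/26 -5/13 0; -1/13 -12/13 0; 0 0 1]
T3·…·T1 = [29/26 5/13 0; 1/13 12/13 0; 0 0 1]
T4·…·T1 = [29/26 5/13 -5; 1/13 12/13 1; 0 0 1]
det M = 1; M⁻¹ = [12/13 -5/13 5; -1/13 29/26 -3/2; 0 0 1]
M⁻¹ · (-77/26, 9/13)ᵀ = (2, -1/2)ᵀ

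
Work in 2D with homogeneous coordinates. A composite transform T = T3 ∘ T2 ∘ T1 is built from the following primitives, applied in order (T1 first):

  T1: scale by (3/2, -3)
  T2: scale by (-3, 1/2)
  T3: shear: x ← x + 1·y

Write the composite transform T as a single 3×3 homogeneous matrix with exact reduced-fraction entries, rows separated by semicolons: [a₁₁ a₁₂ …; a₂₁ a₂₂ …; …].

T = [-9/2 -3/2 0; 0 -3/2 0; 0 0 1]

T1 = [3/2 0 0; 0 -3 0; 0 0 1]
T2·T1 = [-9/2 0 0; 0 -3/2 0; 0 0 1]
T3·…·T1 = [-9/2 -3/2 0; 0 -3/2 0; 0 0 1]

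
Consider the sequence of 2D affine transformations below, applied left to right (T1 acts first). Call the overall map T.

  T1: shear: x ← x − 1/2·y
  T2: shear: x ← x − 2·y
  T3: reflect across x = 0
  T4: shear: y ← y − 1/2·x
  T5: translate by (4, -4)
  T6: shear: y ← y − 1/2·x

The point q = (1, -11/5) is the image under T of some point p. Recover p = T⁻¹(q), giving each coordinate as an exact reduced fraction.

p = (5, 4/5)

T1 = [1 -1/2 0; 0 1 0; 0 0 1]
T2·T1 = [1 -5/2 0; 0 1 0; 0 0 1]
T3·…·T1 = [-1 5/2 0; 0 1 0; 0 0 1]
T4·…·T1 = [-1 5/2 0; 1/2 -1/4 0; 0 0 1]
T5·…·T1 = [-1 5/2 4; 1/2 -1/4 -4; 0 0 1]
T6·…·T1 = [-1 5/2 4; 1 -3/2 -6; 0 0 1]
det M = -1; M⁻¹ = [3/2 5/2 9; 1 1 2; 0 0 1]
M⁻¹ · (1, -11/5)ᵀ = (5, 4/5)ᵀ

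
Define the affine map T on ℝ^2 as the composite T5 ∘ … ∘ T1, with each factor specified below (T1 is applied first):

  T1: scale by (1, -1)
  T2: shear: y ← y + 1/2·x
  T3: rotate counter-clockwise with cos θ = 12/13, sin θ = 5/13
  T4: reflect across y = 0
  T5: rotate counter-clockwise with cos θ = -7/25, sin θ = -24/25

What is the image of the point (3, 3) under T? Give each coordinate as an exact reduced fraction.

T1 scale by (1, -1): (3, 3) → (3, -3)
T2 shear: y ← y + 1/2·x: (3, -3) → (3, -3/2)
T3 rotate counter-clockwise with cos θ = 12/13, sin θ = 5/13: (3, -3/2) → (87/26, -3/13)
T4 reflect across y = 0: (87/26, -3/13) → (87/26, 3/13)
T5 rotate counter-clockwise with cos θ = -7/25, sin θ = -24/25: (87/26, 3/13) → (-93/130, -213/65)

T(p) = (-93/130, -213/65)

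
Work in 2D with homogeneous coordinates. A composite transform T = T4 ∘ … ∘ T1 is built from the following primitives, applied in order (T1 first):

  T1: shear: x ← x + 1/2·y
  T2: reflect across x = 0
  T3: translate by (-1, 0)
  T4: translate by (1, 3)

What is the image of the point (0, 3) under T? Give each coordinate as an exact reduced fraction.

T(p) = (-3/2, 6)

T1 shear: x ← x + 1/2·y: (0, 3) → (3/2, 3)
T2 reflect across x = 0: (3/2, 3) → (-3/2, 3)
T3 translate by (-1, 0): (-3/2, 3) → (-5/2, 3)
T4 translate by (1, 3): (-5/2, 3) → (-3/2, 6)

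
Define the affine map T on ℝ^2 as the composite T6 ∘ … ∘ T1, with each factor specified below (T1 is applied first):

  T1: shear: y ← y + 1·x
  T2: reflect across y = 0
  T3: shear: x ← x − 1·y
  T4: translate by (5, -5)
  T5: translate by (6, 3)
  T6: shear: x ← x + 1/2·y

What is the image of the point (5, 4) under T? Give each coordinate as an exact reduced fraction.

T(p) = (39/2, -11)

T1 shear: y ← y + 1·x: (5, 4) → (5, 9)
T2 reflect across y = 0: (5, 9) → (5, -9)
T3 shear: x ← x − 1·y: (5, -9) → (14, -9)
T4 translate by (5, -5): (14, -9) → (19, -14)
T5 translate by (6, 3): (19, -14) → (25, -11)
T6 shear: x ← x + 1/2·y: (25, -11) → (39/2, -11)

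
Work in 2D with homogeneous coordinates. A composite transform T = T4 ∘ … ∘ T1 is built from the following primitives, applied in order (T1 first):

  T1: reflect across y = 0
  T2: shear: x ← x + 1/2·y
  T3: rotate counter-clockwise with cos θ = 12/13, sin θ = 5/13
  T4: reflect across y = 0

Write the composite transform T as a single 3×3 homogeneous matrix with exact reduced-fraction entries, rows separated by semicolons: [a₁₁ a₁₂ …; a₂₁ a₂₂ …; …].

T = [12/13 -1/13 0; -5/13 29/26 0; 0 0 1]

T1 = [1 0 0; 0 -1 0; 0 0 1]
T2·T1 = [1 -1/2 0; 0 -1 0; 0 0 1]
T3·…·T1 = [12/13 -1/13 0; 5/13 -29/26 0; 0 0 1]
T4·…·T1 = [12/13 -1/13 0; -5/13 29/26 0; 0 0 1]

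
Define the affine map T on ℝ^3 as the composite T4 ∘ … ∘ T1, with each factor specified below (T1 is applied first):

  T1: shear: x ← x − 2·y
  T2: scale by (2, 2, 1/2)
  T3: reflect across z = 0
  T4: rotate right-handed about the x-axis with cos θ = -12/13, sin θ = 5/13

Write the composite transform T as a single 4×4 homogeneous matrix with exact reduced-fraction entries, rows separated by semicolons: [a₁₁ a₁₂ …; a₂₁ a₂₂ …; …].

T1 = [1 -2 0 0; 0 1 0 0; 0 0 1 0; 0 0 0 1]
T2·T1 = [2 -4 0 0; 0 2 0 0; 0 0 1/2 0; 0 0 0 1]
T3·…·T1 = [2 -4 0 0; 0 2 0 0; 0 0 -1/2 0; 0 0 0 1]
T4·…·T1 = [2 -4 0 0; 0 -24/13 5/26 0; 0 10/13 6/13 0; 0 0 0 1]

T = [2 -4 0 0; 0 -24/13 5/26 0; 0 10/13 6/13 0; 0 0 0 1]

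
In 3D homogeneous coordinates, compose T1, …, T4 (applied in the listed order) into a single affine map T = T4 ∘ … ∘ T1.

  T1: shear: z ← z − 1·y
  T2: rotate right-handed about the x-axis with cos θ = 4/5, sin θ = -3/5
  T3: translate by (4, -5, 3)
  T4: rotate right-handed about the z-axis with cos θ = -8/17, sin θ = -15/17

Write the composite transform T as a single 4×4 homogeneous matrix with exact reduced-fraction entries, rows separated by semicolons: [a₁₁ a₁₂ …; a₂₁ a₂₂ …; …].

T1 = [1 0 0 0; 0 1 0 0; 0 -1 1 0; 0 0 0 1]
T2·T1 = [1 0 0 0; 0 1/5 3/5 0; 0 -7/5 4/5 0; 0 0 0 1]
T3·…·T1 = [1 0 0 4; 0 1/5 3/5 -5; 0 -7/5 4/5 3; 0 0 0 1]
T4·…·T1 = [-8/17 3/17 9/17 -107/17; -15/17 -8/85 -24/85 -20/17; 0 -7/5 4/5 3; 0 0 0 1]

T = [-8/17 3/17 9/17 -107/17; -15/17 -8/85 -24/85 -20/17; 0 -7/5 4/5 3; 0 0 0 1]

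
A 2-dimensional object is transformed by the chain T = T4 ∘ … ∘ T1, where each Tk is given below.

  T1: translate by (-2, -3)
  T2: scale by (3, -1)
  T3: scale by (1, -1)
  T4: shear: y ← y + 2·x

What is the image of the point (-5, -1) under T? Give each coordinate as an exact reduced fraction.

T1 translate by (-2, -3): (-5, -1) → (-7, -4)
T2 scale by (3, -1): (-7, -4) → (-21, 4)
T3 scale by (1, -1): (-21, 4) → (-21, -4)
T4 shear: y ← y + 2·x: (-21, -4) → (-21, -46)

T(p) = (-21, -46)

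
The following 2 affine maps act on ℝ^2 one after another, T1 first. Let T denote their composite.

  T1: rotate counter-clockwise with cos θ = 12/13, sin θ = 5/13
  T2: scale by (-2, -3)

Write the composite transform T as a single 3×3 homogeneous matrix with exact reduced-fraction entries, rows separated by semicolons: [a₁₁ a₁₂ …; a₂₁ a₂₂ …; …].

T1 = [12/13 -5/13 0; 5/13 12/13 0; 0 0 1]
T2·T1 = [-24/13 10/13 0; -15/13 -36/13 0; 0 0 1]

T = [-24/13 10/13 0; -15/13 -36/13 0; 0 0 1]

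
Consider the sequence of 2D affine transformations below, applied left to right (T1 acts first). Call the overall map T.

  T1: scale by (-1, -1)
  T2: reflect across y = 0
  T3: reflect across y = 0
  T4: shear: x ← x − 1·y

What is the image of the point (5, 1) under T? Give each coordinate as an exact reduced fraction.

T1 scale by (-1, -1): (5, 1) → (-5, -1)
T2 reflect across y = 0: (-5, -1) → (-5, 1)
T3 reflect across y = 0: (-5, 1) → (-5, -1)
T4 shear: x ← x − 1·y: (-5, -1) → (-4, -1)

T(p) = (-4, -1)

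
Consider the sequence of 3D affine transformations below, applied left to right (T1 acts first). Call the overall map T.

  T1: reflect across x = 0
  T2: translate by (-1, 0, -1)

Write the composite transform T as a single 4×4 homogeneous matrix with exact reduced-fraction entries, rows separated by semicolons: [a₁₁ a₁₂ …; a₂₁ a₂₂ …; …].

T = [-1 0 0 -1; 0 1 0 0; 0 0 1 -1; 0 0 0 1]

T1 = [-1 0 0 0; 0 1 0 0; 0 0 1 0; 0 0 0 1]
T2·T1 = [-1 0 0 -1; 0 1 0 0; 0 0 1 -1; 0 0 0 1]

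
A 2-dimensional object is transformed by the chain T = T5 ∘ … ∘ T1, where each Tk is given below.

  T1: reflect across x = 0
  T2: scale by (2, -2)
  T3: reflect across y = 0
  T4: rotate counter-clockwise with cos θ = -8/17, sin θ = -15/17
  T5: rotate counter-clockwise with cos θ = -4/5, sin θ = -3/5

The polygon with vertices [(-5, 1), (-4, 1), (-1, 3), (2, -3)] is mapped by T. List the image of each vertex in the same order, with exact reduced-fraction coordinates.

T1 reflect across x = 0: (-5, 1) → (5, 1); (-4, 1) → (4, 1); (-1, 3) → (1, 3); (2, -3) → (-2, -3)
T2 scale by (2, -2): (5, 1) → (10, -2); (4, 1) → (8, -2); (1, 3) → (2, -6); (-2, -3) → (-4, 6)
T3 reflect across y = 0: (10, -2) → (10, 2); (8, -2) → (8, 2); (2, -6) → (2, 6); (-4, 6) → (-4, -6)
T4 rotate counter-clockwise with cos θ = -8/17, sin θ = -15/17: (10, 2) → (-50/17, -166/17); (8, 2) → (-2, -8); (2, 6) → (74/17, -78/17); (-4, -6) → (-58/17, 108/17)
T5 rotate counter-clockwise with cos θ = -4/5, sin θ = -3/5: (-50/17, -166/17) → (-298/85, 814/85); (-2, -8) → (-16/5, 38/5); (74/17, -78/17) → (-106/17, 18/17); (-58/17, 108/17) → (556/85, -258/85)

image vertices: (-298/85, 814/85), (-16/5, 38/5), (-106/17, 18/17), (556/85, -258/85)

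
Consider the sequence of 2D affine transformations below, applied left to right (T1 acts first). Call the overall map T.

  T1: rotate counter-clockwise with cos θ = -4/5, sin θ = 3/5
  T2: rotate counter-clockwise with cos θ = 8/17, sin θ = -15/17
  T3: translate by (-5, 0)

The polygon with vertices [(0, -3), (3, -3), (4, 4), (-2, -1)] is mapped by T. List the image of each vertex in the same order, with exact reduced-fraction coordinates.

T1 rotate counter-clockwise with cos θ = -4/5, sin θ = 3/5: (0, -3) → (9/5, 12/5); (3, -3) → (-3/5, 21/5); (4, 4) → (-28/5, -4/5); (-2, -1) → (11/5, -2/5)
T2 rotate counter-clockwise with cos θ = 8/17, sin θ = -15/17: (9/5, 12/5) → (252/85, -39/85); (-3/5, 21/5) → (291/85, 213/85); (-28/5, -4/5) → (-284/85, 388/85); (11/5, -2/5) → (58/85, -181/85)
T3 translate by (-5, 0): (252/85, -39/85) → (-173/85, -39/85); (291/85, 213/85) → (-134/85, 213/85); (-284/85, 388/85) → (-709/85, 388/85); (58/85, -181/85) → (-367/85, -181/85)

image vertices: (-173/85, -39/85), (-134/85, 213/85), (-709/85, 388/85), (-367/85, -181/85)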